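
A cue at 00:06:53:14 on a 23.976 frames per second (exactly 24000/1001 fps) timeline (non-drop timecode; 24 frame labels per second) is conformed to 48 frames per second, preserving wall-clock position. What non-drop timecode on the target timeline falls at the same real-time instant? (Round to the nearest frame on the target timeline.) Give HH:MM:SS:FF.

Source frame index: (0×3600 + 6×60 + 53) × 24 + 14 = 9926.
Real time: 9926 / (24000/1001) = 4967963/12000 s.
Target frame: (4967963/12000) × (48) = 4967963/250 ≈ 19871.852 → 19872.
At 48 labels/s: frame 19872 → 00:06:54:00.

00:06:54:00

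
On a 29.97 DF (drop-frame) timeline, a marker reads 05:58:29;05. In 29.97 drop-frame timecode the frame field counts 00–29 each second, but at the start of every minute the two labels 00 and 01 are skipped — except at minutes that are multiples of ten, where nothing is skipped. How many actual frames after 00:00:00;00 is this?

As if non-drop at 30 labels/s: (5 × 3600 + 58 × 60 + 29) × 30 + 5 = 645275.
Minute boundaries passed: 358; those not divisible by 10: 358 − 35 = 323; dropped labels = 2 × 323 = 646.
Actual frame index = 645275 − 646 = 644629.

644629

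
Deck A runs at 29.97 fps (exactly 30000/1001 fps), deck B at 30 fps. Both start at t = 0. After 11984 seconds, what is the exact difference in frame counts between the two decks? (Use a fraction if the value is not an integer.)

A emits 30000/1001 × 11984 = 51360000/143 frames; B emits 30 × 11984 = 359520.
Difference = 51360/143 frames (≈ 359.1608); B is ahead of A.

51360/143 frames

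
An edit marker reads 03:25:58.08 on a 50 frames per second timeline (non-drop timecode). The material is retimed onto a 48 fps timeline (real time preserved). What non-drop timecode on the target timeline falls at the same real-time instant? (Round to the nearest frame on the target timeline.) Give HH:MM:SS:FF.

Source frame index: (3×3600 + 25×60 + 58) × 50 + 8 = 617908.
Real time: 617908 / (50) = 308954/25 s.
Target frame: (308954/25) × (48) = 14829792/25 ≈ 593191.680 → 593192.
At 48 labels/s: frame 593192 → 03:25:58:08.

03:25:58:08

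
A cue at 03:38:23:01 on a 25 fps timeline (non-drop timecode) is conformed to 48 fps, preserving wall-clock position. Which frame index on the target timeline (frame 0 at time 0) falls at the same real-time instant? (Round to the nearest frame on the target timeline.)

frame 628946

Source frame index: (3×3600 + 38×60 + 23) × 25 + 1 = 327576.
Real time: 327576 / (25) = 327576/25 s.
Target frame: (327576/25) × (48) = 15723648/25 ≈ 628945.920 → 628946.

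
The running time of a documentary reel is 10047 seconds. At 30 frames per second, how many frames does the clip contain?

Frames = 10047 × 30 = 301410.

301410 frames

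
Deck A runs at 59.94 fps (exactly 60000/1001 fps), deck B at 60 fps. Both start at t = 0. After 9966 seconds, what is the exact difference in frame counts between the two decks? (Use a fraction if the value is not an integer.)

A emits 60000/1001 × 9966 = 54360000/91 frames; B emits 60 × 9966 = 597960.
Difference = 54360/91 frames (≈ 597.3626); B is ahead of A.

54360/91 frames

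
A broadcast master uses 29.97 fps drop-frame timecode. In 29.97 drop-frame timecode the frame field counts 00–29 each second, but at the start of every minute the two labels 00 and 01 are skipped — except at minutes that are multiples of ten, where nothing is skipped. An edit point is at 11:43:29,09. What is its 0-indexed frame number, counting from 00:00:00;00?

1265013

As if non-drop at 30 labels/s: (11 × 3600 + 43 × 60 + 29) × 30 + 9 = 1266279.
Minute boundaries passed: 703; those not divisible by 10: 703 − 70 = 633; dropped labels = 2 × 633 = 1266.
Actual frame index = 1266279 − 1266 = 1265013.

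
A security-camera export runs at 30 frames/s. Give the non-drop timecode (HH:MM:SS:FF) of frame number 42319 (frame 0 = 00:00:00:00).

00:23:30:19

42319 ÷ 30 = 1410 full seconds, remainder 19 frames.
1410 s = 0 h 23 min 30 s.
Timecode: 00:23:30:19.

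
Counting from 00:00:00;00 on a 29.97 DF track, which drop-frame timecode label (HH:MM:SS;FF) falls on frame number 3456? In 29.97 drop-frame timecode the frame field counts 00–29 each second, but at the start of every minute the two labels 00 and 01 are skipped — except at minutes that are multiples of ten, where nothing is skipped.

Ten DF minutes hold 17982 frames, so frame 3456 lies in block 0 (frames 0–17981) with 3456 frames into that block.
The block's first minute is 1800 frames and the rest 1798 each; 3456 frames reaches minute 1, so 0 × 18 + 1 × 2 = 2 labels have been skipped so far.
Adding those back, label number 3456 + 2 = 3458 at 30 labels/s is 115 s + 8 f = 0 h 1 min 55 s frame 8, i.e. 00:01:55;08.

00:01:55;08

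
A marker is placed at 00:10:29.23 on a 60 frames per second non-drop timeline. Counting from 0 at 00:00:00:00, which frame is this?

frame 37763

Total seconds to the label: (0 × 3600 + 10 × 60 + 29) = 629.
Frame index = 629 × 60 + 23 = 37763.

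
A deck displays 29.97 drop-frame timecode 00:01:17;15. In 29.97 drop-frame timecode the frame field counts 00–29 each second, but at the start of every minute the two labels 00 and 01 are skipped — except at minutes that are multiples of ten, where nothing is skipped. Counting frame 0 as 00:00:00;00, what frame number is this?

Complete 10-minute blocks: 0, each 17982 frames → 0.
Remaining 1 whole minute in the current block: 1800 + 0 × 1798 = 1800 frames.
Within the current minute: 17 × 30 + 15 − 2 = 523 (labels ;00/;01 skipped at this minute). Total = 0 + 1800 + 523 = 2323.

2323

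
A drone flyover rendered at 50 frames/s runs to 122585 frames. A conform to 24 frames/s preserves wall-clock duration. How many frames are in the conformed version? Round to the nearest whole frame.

Frames at target rate = 122585 × (24) / (50) = 294204/5 ≈ 58840.800.
Nearest whole frame: 58841.

58841 frames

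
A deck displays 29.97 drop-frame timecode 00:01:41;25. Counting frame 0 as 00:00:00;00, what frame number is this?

As if non-drop at 30 labels/s: (0 × 3600 + 1 × 60 + 41) × 30 + 25 = 3055.
Minute boundaries passed: 1; those not divisible by 10: 1 − 0 = 1; dropped labels = 2 × 1 = 2.
Actual frame index = 3055 − 2 = 3053.

3053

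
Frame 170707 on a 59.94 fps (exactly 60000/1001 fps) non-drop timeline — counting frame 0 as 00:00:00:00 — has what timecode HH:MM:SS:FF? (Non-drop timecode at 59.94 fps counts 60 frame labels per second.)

170707 ÷ 60 = 2845 full seconds, remainder 7 frames.
2845 s = 0 h 47 min 25 s.
Timecode: 00:47:25:07.

00:47:25:07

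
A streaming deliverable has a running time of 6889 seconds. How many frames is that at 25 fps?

172225 frames

Frames = 6889 × 25 = 172225.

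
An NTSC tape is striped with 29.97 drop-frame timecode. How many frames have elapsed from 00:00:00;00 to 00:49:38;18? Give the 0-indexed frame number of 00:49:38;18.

As if non-drop at 30 labels/s: (0 × 3600 + 49 × 60 + 38) × 30 + 18 = 89358.
Minute boundaries passed: 49; those not divisible by 10: 49 − 4 = 45; dropped labels = 2 × 45 = 90.
Actual frame index = 89358 − 90 = 89268.

89268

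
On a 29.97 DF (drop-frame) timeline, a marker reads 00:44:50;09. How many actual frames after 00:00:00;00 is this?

Complete 10-minute blocks: 4, each 17982 frames → 71928.
Remaining 4 whole minutes in the current block: 1800 + 3 × 1798 = 7194 frames.
Within the current minute: 50 × 30 + 9 − 2 = 1507 (labels ;00/;01 skipped at this minute). Total = 71928 + 7194 + 1507 = 80629.

80629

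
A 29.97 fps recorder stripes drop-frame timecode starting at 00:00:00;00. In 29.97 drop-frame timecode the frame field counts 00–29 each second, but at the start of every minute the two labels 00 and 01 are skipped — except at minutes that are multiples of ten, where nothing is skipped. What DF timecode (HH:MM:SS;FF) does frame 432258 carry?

Ten DF minutes hold 17982 frames, so frame 432258 lies in block 24 (frames 431568–449549) with 690 frames into that block.
The block's first minute is 1800 frames and the rest 1798 each; 690 frames reaches minute 0, so 24 × 18 + 0 × 2 = 432 labels have been skipped so far.
Adding those back, label number 432258 + 432 = 432690 at 30 labels/s is 14423 s + 0 f = 4 h 0 min 23 s frame 0, i.e. 04:00:23;00.

04:00:23;00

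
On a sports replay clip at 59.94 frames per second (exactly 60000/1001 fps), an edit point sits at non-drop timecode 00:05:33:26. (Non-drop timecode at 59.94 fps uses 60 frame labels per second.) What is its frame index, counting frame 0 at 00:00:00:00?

Total seconds to the label: (0 × 3600 + 5 × 60 + 33) = 333.
Frame index = 333 × 60 + 26 = 20006.

20006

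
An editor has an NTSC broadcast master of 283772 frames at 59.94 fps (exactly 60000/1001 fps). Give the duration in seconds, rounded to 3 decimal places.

4734.263 seconds

Running time = 283772 × 1001/60000 = 71013943/15000 s ≈ 4734.263 s.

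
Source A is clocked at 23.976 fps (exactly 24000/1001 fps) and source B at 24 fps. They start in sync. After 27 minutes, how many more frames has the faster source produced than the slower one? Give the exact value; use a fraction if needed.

38880/1001 frames

27 min = 1620 s.
A emits 24000/1001 × 1620 = 38880000/1001 frames; B emits 24 × 1620 = 38880.
Difference = 38880/1001 frames (≈ 38.8412); B is ahead of A.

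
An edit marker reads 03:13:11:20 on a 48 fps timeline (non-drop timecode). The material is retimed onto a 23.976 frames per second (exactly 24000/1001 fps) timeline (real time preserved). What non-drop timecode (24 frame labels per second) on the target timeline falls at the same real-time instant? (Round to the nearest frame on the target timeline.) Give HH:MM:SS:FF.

03:12:59:20

Source frame index: (3×3600 + 13×60 + 11) × 48 + 20 = 556388.
Real time: 556388 / (48) = 139097/12 s.
Target frame: (139097/12) × (24000/1001) = 39742000/143 ≈ 277916.084 → 277916.
At 24 labels/s: frame 277916 → 03:12:59:20.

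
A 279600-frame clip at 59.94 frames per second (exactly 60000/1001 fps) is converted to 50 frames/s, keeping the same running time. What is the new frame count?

233233 frames

Target frames = source frames × (target rate / source rate) = 279600 × (50)/(60000/1001) = 279600 × 1001/1200 = 233233.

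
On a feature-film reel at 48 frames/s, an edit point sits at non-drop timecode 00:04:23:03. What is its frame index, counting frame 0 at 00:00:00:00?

frame 12627

Total seconds to the label: (0 × 3600 + 4 × 60 + 23) = 263.
Frame index = 263 × 48 + 3 = 12627.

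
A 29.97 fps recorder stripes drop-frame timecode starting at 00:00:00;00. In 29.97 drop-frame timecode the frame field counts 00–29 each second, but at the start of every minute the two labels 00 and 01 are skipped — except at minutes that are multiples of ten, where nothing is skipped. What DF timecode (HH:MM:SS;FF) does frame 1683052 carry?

Each 10-minute DF block holds 10 × 60 × 30 − 9 × 2 = 17982 frames. 1683052 ÷ 17982 → 93 full blocks, remainder 10726.
Within the partial block the first minute is 1800 frames and each further minute 1798, so 5 further minute boundaries passed. Total skipped labels = 18 × 93 + 2 × 5 = 1684.
Non-drop label index = 1683052 + 1684 = 1684736; at 30 labels/s that is 15:35:57:26, i.e. DF 15:35:57;26.

15:35:57;26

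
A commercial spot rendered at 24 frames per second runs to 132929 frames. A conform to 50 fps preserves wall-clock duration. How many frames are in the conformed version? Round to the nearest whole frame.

Frames at target rate = 132929 × (50) / (24) = 3323225/12 ≈ 276935.417.
Nearest whole frame: 276935.

276935 frames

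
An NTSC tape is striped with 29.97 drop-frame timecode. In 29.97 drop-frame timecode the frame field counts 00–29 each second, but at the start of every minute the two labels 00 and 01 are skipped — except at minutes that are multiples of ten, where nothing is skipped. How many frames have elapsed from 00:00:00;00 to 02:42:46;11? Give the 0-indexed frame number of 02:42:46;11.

Complete 10-minute blocks: 16, each 17982 frames → 287712.
Remaining 2 whole minutes in the current block: 1800 + 1 × 1798 = 3598 frames.
Within the current minute: 46 × 30 + 11 − 2 = 1389 (labels ;00/;01 skipped at this minute). Total = 287712 + 3598 + 1389 = 292699.

292699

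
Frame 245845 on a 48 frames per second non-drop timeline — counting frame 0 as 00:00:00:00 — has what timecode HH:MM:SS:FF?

01:25:21:37

245845 ÷ 48 = 5121 full seconds, remainder 37 frames.
5121 s = 1 h 25 min 21 s.
Timecode: 01:25:21:37.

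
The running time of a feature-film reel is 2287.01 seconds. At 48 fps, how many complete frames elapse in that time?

109776 frames

Frames = 2287.01 × 48 = 2744412/25 ≈ 109776.4800.
Complete frames: 109776.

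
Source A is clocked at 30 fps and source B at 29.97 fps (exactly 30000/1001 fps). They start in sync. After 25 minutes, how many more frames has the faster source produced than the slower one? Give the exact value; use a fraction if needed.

25 min = 1500 s.
A emits 30 × 1500 = 45000 frames; B emits 30000/1001 × 1500 = 45000000/1001.
Difference = 45000/1001 frames (≈ 44.9550); B is behind A.

45000/1001 frames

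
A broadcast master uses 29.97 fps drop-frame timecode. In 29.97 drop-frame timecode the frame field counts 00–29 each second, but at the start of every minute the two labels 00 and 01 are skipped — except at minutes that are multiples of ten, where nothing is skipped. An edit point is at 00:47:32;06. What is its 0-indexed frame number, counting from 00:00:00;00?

85480

Complete 10-minute blocks: 4, each 17982 frames → 71928.
Remaining 7 whole minutes in the current block: 1800 + 6 × 1798 = 12588 frames.
Within the current minute: 32 × 30 + 6 − 2 = 964 (labels ;00/;01 skipped at this minute). Total = 71928 + 12588 + 964 = 85480.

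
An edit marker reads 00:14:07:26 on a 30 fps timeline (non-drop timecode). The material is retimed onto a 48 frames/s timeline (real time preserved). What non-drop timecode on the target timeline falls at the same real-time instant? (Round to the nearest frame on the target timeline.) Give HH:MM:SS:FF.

Source frame index: (0×3600 + 14×60 + 7) × 30 + 26 = 25436.
Real time: 25436 / (30) = 12718/15 s.
Target frame: (12718/15) × (48) = 203488/5 ≈ 40697.600 → 40698.
At 48 labels/s: frame 40698 → 00:14:07:42.

00:14:07:42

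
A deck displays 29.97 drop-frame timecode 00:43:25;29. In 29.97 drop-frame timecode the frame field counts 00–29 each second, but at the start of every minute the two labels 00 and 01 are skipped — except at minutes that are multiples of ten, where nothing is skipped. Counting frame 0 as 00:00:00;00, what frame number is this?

78101

Complete 10-minute blocks: 4, each 17982 frames → 71928.
Remaining 3 whole minutes in the current block: 1800 + 2 × 1798 = 5396 frames.
Within the current minute: 25 × 30 + 29 − 2 = 777 (labels ;00/;01 skipped at this minute). Total = 71928 + 5396 + 777 = 78101.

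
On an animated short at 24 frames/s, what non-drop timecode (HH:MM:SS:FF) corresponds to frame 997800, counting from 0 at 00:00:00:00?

11:32:55:00

997800 ÷ 24 = 41575 full seconds, remainder 0 frames.
41575 s = 11 h 32 min 55 s.
Timecode: 11:32:55:00.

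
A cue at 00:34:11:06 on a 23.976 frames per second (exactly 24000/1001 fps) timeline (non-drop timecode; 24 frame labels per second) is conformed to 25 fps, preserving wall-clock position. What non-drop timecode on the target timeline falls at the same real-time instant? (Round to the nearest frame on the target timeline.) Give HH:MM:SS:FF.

Source frame index: (0×3600 + 34×60 + 11) × 24 + 6 = 49230.
Real time: 49230 / (24000/1001) = 1642641/800 s.
Target frame: (1642641/800) × (25) = 1642641/32 ≈ 51332.531 → 51333.
At 25 labels/s: frame 51333 → 00:34:13:08.

00:34:13:08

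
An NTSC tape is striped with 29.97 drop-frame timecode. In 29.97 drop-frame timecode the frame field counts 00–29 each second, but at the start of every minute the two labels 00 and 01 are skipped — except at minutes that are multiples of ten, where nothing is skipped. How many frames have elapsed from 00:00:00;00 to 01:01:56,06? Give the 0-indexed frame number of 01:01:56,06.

111376

Complete 10-minute blocks: 6, each 17982 frames → 107892.
Remaining 1 whole minute in the current block: 1800 + 0 × 1798 = 1800 frames.
Within the current minute: 56 × 30 + 6 − 2 = 1684 (labels ;00/;01 skipped at this minute). Total = 107892 + 1800 + 1684 = 111376.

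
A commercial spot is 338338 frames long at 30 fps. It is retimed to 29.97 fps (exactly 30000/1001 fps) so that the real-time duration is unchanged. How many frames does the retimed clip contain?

338000 frames

Target frames = source frames × (target rate / source rate) = 338338 × (30000/1001)/(30) = 338338 × 1000/1001 = 338000.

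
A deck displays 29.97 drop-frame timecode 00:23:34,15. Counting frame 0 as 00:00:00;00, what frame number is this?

42393

As if non-drop at 30 labels/s: (0 × 3600 + 23 × 60 + 34) × 30 + 15 = 42435.
Minute boundaries passed: 23; those not divisible by 10: 23 − 2 = 21; dropped labels = 2 × 21 = 42.
Actual frame index = 42435 − 42 = 42393.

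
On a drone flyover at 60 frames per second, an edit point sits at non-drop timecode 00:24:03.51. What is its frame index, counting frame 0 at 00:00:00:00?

frame 86631

Total seconds to the label: (0 × 3600 + 24 × 60 + 3) = 1443.
Frame index = 1443 × 60 + 51 = 86631.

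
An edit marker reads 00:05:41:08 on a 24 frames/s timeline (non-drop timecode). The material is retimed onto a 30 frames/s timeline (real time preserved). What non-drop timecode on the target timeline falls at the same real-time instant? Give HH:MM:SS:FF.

00:05:41:10

Source frame index: (0×3600 + 5×60 + 41) × 24 + 8 = 8192.
Real time: 8192 / (24) = 1024/3 s.
Target frame: (1024/3) × (30) = 10240.
At 30 labels/s: frame 10240 → 00:05:41:10.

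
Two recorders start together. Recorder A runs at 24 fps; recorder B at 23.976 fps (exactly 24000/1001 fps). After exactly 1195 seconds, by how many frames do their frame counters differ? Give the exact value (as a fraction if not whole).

A emits 24 × 1195 = 28680 frames; B emits 24000/1001 × 1195 = 28680000/1001.
Difference = 28680/1001 frames (≈ 28.6513); B is behind A.

28680/1001 frames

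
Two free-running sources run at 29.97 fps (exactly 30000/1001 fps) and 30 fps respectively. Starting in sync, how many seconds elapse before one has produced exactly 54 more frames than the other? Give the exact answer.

1801.8 seconds

The gap grows by |30 − 30000/1001| = 30/1001 frames per second.
Time for a 54-frame gap: 54 ÷ (30/1001) = 1801.8 s.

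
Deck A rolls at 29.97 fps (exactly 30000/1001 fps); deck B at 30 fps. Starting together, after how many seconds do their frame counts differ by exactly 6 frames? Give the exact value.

200.2 seconds

The gap grows by |30 − 30000/1001| = 30/1001 frames per second.
Time for a 6-frame gap: 6 ÷ (30/1001) = 200.2 s.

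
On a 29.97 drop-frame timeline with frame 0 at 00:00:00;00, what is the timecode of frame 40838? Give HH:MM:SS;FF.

00:22:42;18

Each 10-minute DF block holds 10 × 60 × 30 − 9 × 2 = 17982 frames. 40838 ÷ 17982 → 2 full blocks, remainder 4874.
Within the partial block the first minute is 1800 frames and each further minute 1798, so 2 further minute boundaries passed. Total skipped labels = 18 × 2 + 2 × 2 = 40.
Non-drop label index = 40838 + 40 = 40878; at 30 labels/s that is 00:22:42:18, i.e. DF 00:22:42;18.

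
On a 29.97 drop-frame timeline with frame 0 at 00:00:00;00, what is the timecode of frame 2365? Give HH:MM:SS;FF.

00:01:18;27

Each 10-minute DF block holds 10 × 60 × 30 − 9 × 2 = 17982 frames. 2365 ÷ 17982 → 0 full blocks, remainder 2365.
Within the partial block the first minute is 1800 frames and each further minute 1798, so 1 further minute boundary passed. Total skipped labels = 18 × 0 + 2 × 1 = 2.
Non-drop label index = 2365 + 2 = 2367; at 30 labels/s that is 00:01:18:27, i.e. DF 00:01:18;27.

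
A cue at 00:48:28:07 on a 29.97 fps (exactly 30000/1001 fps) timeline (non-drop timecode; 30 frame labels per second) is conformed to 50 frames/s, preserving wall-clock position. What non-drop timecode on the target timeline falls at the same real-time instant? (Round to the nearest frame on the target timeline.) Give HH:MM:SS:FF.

00:48:31:07

Source frame index: (0×3600 + 48×60 + 28) × 30 + 7 = 87247.
Real time: 87247 / (30000/1001) = 87334247/30000 s.
Target frame: (87334247/30000) × (50) = 87334247/600 ≈ 145557.078 → 145557.
At 50 labels/s: frame 145557 → 00:48:31:07.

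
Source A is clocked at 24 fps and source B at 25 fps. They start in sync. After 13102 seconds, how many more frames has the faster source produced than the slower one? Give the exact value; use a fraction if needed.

13102 frames

A emits 24 × 13102 = 314448 frames; B emits 25 × 13102 = 327550.
Difference = 13102 frames; B is ahead of A.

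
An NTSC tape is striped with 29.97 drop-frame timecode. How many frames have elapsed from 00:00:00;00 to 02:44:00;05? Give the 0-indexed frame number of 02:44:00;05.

Complete 10-minute blocks: 16, each 17982 frames → 287712.
Remaining 4 whole minutes in the current block: 1800 + 3 × 1798 = 7194 frames.
Within the current minute: 0 × 30 + 5 − 2 = 3 (labels ;00/;01 skipped at this minute). Total = 287712 + 7194 + 3 = 294909.

294909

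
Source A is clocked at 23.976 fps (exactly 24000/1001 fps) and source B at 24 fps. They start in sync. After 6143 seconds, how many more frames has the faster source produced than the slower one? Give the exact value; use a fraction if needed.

A emits 24000/1001 × 6143 = 147432000/1001 frames; B emits 24 × 6143 = 147432.
Difference = 147432/1001 frames (≈ 147.2847); B is ahead of A.

147432/1001 frames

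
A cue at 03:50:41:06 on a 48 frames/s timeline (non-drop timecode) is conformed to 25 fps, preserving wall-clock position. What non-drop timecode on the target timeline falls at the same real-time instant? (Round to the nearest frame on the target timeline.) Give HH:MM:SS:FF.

03:50:41:03

Source frame index: (3×3600 + 50×60 + 41) × 48 + 6 = 664374.
Real time: 664374 / (48) = 110729/8 s.
Target frame: (110729/8) × (25) = 2768225/8 ≈ 346028.125 → 346028.
At 25 labels/s: frame 346028 → 03:50:41:03.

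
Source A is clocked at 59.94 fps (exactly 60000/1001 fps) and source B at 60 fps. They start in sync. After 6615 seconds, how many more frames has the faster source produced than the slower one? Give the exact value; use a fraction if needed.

A emits 60000/1001 × 6615 = 56700000/143 frames; B emits 60 × 6615 = 396900.
Difference = 56700/143 frames (≈ 396.5035); B is ahead of A.

56700/143 frames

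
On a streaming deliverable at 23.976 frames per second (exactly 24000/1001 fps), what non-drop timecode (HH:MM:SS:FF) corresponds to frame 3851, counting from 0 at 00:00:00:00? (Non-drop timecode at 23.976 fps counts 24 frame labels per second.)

3851 ÷ 24 = 160 full seconds, remainder 11 frames.
160 s = 0 h 2 min 40 s.
Timecode: 00:02:40:11.

00:02:40:11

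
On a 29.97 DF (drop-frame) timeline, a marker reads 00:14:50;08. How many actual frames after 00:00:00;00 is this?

As if non-drop at 30 labels/s: (0 × 3600 + 14 × 60 + 50) × 30 + 8 = 26708.
Minute boundaries passed: 14; those not divisible by 10: 14 − 1 = 13; dropped labels = 2 × 13 = 26.
Actual frame index = 26708 − 26 = 26682.

26682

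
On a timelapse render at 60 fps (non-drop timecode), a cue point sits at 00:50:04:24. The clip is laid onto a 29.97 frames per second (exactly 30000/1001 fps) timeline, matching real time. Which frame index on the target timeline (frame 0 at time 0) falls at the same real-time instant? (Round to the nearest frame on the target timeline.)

Source frame index: (0×3600 + 50×60 + 4) × 60 + 24 = 180264.
Real time: 180264 / (60) = 15022/5 s.
Target frame: (15022/5) × (30000/1001) = 12876000/143 ≈ 90041.958 → 90042.

frame 90042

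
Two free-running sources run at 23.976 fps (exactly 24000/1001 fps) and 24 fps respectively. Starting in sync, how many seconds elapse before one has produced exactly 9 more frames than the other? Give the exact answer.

375.375 seconds

The gap grows by |24 − 24000/1001| = 24/1001 frames per second.
Time for a 9-frame gap: 9 ÷ (24/1001) = 375.375 s.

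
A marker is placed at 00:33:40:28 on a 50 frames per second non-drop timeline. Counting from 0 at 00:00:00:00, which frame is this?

Total seconds to the label: (0 × 3600 + 33 × 60 + 40) = 2020.
Frame index = 2020 × 50 + 28 = 101028.

101028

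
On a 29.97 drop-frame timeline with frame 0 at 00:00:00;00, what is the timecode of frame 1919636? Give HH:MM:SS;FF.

17:47:31;28

Ten DF minutes hold 17982 frames, so frame 1919636 lies in block 106 (frames 1906092–1924073) with 13544 frames into that block.
The block's first minute is 1800 frames and the rest 1798 each; 13544 frames reaches minute 7, so 106 × 18 + 7 × 2 = 1922 labels have been skipped so far.
Adding those back, label number 1919636 + 1922 = 1921558 at 30 labels/s is 64051 s + 28 f = 17 h 47 min 31 s frame 28, i.e. 17:47:31;28.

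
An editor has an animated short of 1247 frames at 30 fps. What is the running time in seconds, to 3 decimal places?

Running time = 1247 × 1/30 = 1247/30 s ≈ 41.567 s.

41.567 seconds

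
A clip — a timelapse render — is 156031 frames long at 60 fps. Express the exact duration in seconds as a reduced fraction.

Running time = 156031 ÷ (60) = 156031 × 1/60 = 156031/60 s.

156031/60 seconds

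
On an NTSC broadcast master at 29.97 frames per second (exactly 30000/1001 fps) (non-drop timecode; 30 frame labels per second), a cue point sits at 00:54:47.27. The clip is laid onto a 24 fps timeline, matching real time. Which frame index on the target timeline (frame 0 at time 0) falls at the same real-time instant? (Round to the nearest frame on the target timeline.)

Source frame index: (0×3600 + 54×60 + 47) × 30 + 27 = 98637.
Real time: 98637 / (30000/1001) = 32911879/10000 s.
Target frame: (32911879/10000) × (24) = 98735637/1250 ≈ 78988.510 → 78989.

frame 78989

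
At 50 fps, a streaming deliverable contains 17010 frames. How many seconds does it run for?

Running time = 17010 / (50) = 340.2 s.

340.2 seconds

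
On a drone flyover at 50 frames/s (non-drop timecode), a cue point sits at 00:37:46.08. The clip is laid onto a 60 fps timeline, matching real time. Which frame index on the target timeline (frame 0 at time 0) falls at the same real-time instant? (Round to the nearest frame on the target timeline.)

frame 135970

Source frame index: (0×3600 + 37×60 + 46) × 50 + 8 = 113308.
Real time: 113308 / (50) = 56654/25 s.
Target frame: (56654/25) × (60) = 679848/5 ≈ 135969.600 → 135970.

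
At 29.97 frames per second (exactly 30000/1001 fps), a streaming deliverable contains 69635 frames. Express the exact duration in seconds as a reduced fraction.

13940927/6000 seconds

Running time = 69635 ÷ (30000/1001) = 69635 × 1001/30000 = 13940927/6000 s.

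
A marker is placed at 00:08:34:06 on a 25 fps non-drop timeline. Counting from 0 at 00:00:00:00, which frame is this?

Total seconds to the label: (0 × 3600 + 8 × 60 + 34) = 514.
Frame index = 514 × 25 + 6 = 12856.

frame 12856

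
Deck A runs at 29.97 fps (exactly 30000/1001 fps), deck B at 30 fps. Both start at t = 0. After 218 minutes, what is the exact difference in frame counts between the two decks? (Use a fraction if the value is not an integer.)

392400/1001 frames

218 min = 13080 s.
A emits 30000/1001 × 13080 = 392400000/1001 frames; B emits 30 × 13080 = 392400.
Difference = 392400/1001 frames (≈ 392.0080); B is ahead of A.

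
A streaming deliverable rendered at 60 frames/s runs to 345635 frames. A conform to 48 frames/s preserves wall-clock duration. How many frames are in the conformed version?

Target frames = source frames × (target rate / source rate) = 345635 × (48)/(60) = 345635 × 4/5 = 276508.

276508 frames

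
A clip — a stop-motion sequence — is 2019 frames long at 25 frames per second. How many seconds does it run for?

80.76 seconds

Running time = 2019 / (25) = 80.76 s.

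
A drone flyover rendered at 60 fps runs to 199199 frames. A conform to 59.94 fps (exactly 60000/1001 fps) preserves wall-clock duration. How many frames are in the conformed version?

Target frames = source frames × (target rate / source rate) = 199199 × (60000/1001)/(60) = 199199 × 1000/1001 = 199000.

199000 frames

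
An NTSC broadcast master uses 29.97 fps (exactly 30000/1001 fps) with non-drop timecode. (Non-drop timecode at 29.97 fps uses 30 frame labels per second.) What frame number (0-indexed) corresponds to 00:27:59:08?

50378

Total seconds to the label: (0 × 3600 + 27 × 60 + 59) = 1679.
Frame index = 1679 × 30 + 8 = 50378.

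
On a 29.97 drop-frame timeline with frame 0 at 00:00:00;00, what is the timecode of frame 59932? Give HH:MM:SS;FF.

Each 10-minute DF block holds 10 × 60 × 30 − 9 × 2 = 17982 frames. 59932 ÷ 17982 → 3 full blocks, remainder 5986.
Within the partial block the first minute is 1800 frames and each further minute 1798, so 3 further minute boundaries passed. Total skipped labels = 18 × 3 + 2 × 3 = 60.
Non-drop label index = 59932 + 60 = 59992; at 30 labels/s that is 00:33:19:22, i.e. DF 00:33:19;22.

00:33:19;22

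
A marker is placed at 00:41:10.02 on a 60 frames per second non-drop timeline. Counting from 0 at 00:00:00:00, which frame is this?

frame 148202

Total seconds to the label: (0 × 3600 + 41 × 60 + 10) = 2470.
Frame index = 2470 × 60 + 2 = 148202.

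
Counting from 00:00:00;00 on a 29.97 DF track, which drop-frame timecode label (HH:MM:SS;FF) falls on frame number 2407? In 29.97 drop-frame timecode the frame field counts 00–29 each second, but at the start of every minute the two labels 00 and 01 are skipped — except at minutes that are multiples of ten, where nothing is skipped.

Each 10-minute DF block holds 10 × 60 × 30 − 9 × 2 = 17982 frames. 2407 ÷ 17982 → 0 full blocks, remainder 2407.
Within the partial block the first minute is 1800 frames and each further minute 1798, so 1 further minute boundary passed. Total skipped labels = 18 × 0 + 2 × 1 = 2.
Non-drop label index = 2407 + 2 = 2409; at 30 labels/s that is 00:01:20:09, i.e. DF 00:01:20;09.

00:01:20;09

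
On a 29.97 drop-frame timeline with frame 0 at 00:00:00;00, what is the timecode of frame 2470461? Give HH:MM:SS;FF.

Ten DF minutes hold 17982 frames, so frame 2470461 lies in block 137 (frames 2463534–2481515) with 6927 frames into that block.
The block's first minute is 1800 frames and the rest 1798 each; 6927 frames reaches minute 3, so 137 × 18 + 3 × 2 = 2472 labels have been skipped so far.
Adding those back, label number 2470461 + 2472 = 2472933 at 30 labels/s is 82431 s + 3 f = 22 h 53 min 51 s frame 3, i.e. 22:53:51;03.

22:53:51;03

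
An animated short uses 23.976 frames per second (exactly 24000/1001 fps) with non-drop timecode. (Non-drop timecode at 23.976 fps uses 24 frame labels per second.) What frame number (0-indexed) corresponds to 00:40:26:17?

58241

Total seconds to the label: (0 × 3600 + 40 × 60 + 26) = 2426.
Frame index = 2426 × 24 + 17 = 58241.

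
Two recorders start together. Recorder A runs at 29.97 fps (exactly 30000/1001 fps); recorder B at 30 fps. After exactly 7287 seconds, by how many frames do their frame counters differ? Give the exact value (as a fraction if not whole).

A emits 30000/1001 × 7287 = 31230000/143 frames; B emits 30 × 7287 = 218610.
Difference = 31230/143 frames (≈ 218.3916); B is ahead of A.

31230/143 frames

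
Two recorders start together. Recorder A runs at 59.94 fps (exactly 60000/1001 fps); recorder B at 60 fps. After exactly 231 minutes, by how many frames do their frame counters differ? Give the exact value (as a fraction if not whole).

10800/13 frames

231 min = 13860 s.
A emits 60000/1001 × 13860 = 10800000/13 frames; B emits 60 × 13860 = 831600.
Difference = 10800/13 frames (≈ 830.7692); B is ahead of A.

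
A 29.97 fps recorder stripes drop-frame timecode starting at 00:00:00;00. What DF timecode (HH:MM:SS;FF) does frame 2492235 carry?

Ten DF minutes hold 17982 frames, so frame 2492235 lies in block 138 (frames 2481516–2499497) with 10719 frames into that block.
The block's first minute is 1800 frames and the rest 1798 each; 10719 frames reaches minute 5, so 138 × 18 + 5 × 2 = 2494 labels have been skipped so far.
Adding those back, label number 2492235 + 2494 = 2494729 at 30 labels/s is 83157 s + 19 f = 23 h 5 min 57 s frame 19, i.e. 23:05:57;19.

23:05:57;19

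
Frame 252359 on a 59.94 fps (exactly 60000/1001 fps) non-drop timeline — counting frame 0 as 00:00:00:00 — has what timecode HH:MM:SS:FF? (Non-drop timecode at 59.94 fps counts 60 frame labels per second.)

252359 ÷ 60 = 4205 full seconds, remainder 59 frames.
4205 s = 1 h 10 min 5 s.
Timecode: 01:10:05:59.

01:10:05:59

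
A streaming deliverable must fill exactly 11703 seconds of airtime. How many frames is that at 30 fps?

351090 frames

Frames = 11703 × 30 = 351090.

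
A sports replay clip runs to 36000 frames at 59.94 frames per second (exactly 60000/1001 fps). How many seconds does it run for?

Running time = 36000 / (60000/1001) = 600.6 s.

600.6 seconds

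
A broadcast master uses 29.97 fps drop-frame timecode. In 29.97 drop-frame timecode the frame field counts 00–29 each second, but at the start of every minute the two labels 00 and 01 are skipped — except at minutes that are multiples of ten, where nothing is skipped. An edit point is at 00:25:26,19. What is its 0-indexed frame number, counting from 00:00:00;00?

45753

As if non-drop at 30 labels/s: (0 × 3600 + 25 × 60 + 26) × 30 + 19 = 45799.
Minute boundaries passed: 25; those not divisible by 10: 25 − 2 = 23; dropped labels = 2 × 23 = 46.
Actual frame index = 45799 − 46 = 45753.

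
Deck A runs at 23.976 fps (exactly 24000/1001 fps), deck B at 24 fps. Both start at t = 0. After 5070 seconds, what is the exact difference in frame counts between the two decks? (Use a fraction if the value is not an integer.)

A emits 24000/1001 × 5070 = 9360000/77 frames; B emits 24 × 5070 = 121680.
Difference = 9360/77 frames (≈ 121.5584); B is ahead of A.

9360/77 frames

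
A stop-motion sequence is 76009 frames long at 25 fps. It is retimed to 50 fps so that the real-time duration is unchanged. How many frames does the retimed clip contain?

152018 frames

Target frames = source frames × (target rate / source rate) = 76009 × (50)/(25) = 76009 × 2 = 152018.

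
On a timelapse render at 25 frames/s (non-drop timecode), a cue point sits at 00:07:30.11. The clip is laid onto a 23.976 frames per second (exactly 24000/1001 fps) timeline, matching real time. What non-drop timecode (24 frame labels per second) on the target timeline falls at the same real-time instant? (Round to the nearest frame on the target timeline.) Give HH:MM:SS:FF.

Source frame index: (0×3600 + 7×60 + 30) × 25 + 11 = 11261.
Real time: 11261 / (25) = 11261/25 s.
Target frame: (11261/25) × (24000/1001) = 10810560/1001 ≈ 10799.760 → 10800.
At 24 labels/s: frame 10800 → 00:07:30:00.

00:07:30:00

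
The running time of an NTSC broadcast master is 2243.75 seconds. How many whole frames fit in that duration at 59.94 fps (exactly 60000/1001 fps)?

134490 frames

Frames = 2243.75 × 60000/1001 = 134625000/1001 ≈ 134490.5095.
Complete frames: 134490.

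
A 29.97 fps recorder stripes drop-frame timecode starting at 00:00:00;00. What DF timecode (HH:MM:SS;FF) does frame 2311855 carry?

Each 10-minute DF block holds 10 × 60 × 30 − 9 × 2 = 17982 frames. 2311855 ÷ 17982 → 128 full blocks, remainder 10159.
Within the partial block the first minute is 1800 frames and each further minute 1798, so 5 further minute boundaries passed. Total skipped labels = 18 × 128 + 2 × 5 = 2314.
Non-drop label index = 2311855 + 2314 = 2314169; at 30 labels/s that is 21:25:38:29, i.e. DF 21:25:38;29.

21:25:38;29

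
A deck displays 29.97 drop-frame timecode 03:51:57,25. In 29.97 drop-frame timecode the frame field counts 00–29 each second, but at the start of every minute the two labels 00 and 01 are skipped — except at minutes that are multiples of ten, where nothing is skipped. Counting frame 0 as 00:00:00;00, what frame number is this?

417119

As if non-drop at 30 labels/s: (3 × 3600 + 51 × 60 + 57) × 30 + 25 = 417535.
Minute boundaries passed: 231; those not divisible by 10: 231 − 23 = 208; dropped labels = 2 × 208 = 416.
Actual frame index = 417535 − 416 = 417119.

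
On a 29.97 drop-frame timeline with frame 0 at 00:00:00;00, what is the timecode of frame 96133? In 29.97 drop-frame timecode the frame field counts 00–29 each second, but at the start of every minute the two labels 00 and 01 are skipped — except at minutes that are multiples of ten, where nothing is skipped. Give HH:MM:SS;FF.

00:53:27;19

Each 10-minute DF block holds 10 × 60 × 30 − 9 × 2 = 17982 frames. 96133 ÷ 17982 → 5 full blocks, remainder 6223.
Within the partial block the first minute is 1800 frames and each further minute 1798, so 3 further minute boundaries passed. Total skipped labels = 18 × 5 + 2 × 3 = 96.
Non-drop label index = 96133 + 96 = 96229; at 30 labels/s that is 00:53:27:19, i.e. DF 00:53:27;19.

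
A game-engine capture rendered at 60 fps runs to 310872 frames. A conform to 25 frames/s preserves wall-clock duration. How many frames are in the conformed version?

Target frames = source frames × (target rate / source rate) = 310872 × (25)/(60) = 310872 × 5/12 = 129530.

129530 frames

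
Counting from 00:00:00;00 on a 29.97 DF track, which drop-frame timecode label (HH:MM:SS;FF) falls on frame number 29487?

00:16:23;27

Each 10-minute DF block holds 10 × 60 × 30 − 9 × 2 = 17982 frames. 29487 ÷ 17982 → 1 full block, remainder 11505.
Within the partial block the first minute is 1800 frames and each further minute 1798, so 6 further minute boundaries passed. Total skipped labels = 18 × 1 + 2 × 6 = 30.
Non-drop label index = 29487 + 30 = 29517; at 30 labels/s that is 00:16:23:27, i.e. DF 00:16:23;27.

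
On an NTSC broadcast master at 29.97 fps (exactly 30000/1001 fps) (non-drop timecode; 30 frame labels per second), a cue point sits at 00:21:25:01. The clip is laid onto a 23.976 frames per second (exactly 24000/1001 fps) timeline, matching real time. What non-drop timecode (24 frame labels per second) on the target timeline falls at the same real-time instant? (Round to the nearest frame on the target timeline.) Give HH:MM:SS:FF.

Source frame index: (0×3600 + 21×60 + 25) × 30 + 1 = 38551.
Real time: 38551 / (30000/1001) = 38589551/30000 s.
Target frame: (38589551/30000) × (24000/1001) = 154204/5 ≈ 30840.800 → 30841.
At 24 labels/s: frame 30841 → 00:21:25:01.

00:21:25:01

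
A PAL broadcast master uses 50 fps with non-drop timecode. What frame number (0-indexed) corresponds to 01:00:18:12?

180912

Total seconds to the label: (1 × 3600 + 0 × 60 + 18) = 3618.
Frame index = 3618 × 50 + 12 = 180912.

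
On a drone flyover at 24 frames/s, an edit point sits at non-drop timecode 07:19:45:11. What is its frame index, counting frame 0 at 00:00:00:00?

Total seconds to the label: (7 × 3600 + 19 × 60 + 45) = 26385.
Frame index = 26385 × 24 + 11 = 633251.

frame 633251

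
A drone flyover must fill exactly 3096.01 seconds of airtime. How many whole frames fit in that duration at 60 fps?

Frames = 3096.01 × 60 = 928803/5 ≈ 185760.6000.
Complete frames: 185760.

185760 frames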